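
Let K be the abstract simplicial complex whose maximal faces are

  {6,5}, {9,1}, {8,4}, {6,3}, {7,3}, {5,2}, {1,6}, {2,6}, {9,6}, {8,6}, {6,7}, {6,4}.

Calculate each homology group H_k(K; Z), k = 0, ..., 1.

Order the vertices as 1 < 2 < 3 < 4 < 5 < 6 < 7 < 8 < 9. Listing each simplex with vertices in this order, K has dimension 1 with simplices:

  0-simplices (9): [1], [2], [3], [4], [5], [6], [7], [8], [9]
  1-simplices (12): [1,6], [1,9], [2,5], [2,6], [3,6], [3,7], [4,6], [4,8], [5,6], [6,7], [6,8], [6,9]

Hence C_0 ≅ Z^9, C_1 ≅ Z^12.

Boundary ∂_1: C_1 → C_0 sends each edge [p,q] (with p < q) to q − p. For instance
  ∂[2,6] = [6] − [2].
This gives a 9×12 integer matrix of rank 8; reducing to Smith normal form yields diagonal entries (1,1,1,1,1,1,1,1).

Reading off H_k = ker ∂_k / im ∂_{k+1}:

  H_0: rank C_0 − rank ∂_1 = 9 − 8 = 1, and the invariant factors of ∂_1 are all 1, so H_0 ≅ Z.
  H_1: rank ker ∂_1 − rank ∂_2 = (12 − 8) − 0 = 4, and there is no ∂_2, so H_1 ≅ Z^4.

H_0 = Z,  H_1 = Z^4.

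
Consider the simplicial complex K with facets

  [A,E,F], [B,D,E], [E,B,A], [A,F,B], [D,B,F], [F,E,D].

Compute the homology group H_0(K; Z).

Take the total order A < B < D < E < F on the vertex set. Then K (dimension 2) consists of the simplices:

  0-simplices (5): A, B, D, E, F
  1-simplices (9): AB, AE, AF, BD, BE, BF, DE, DF, EF
  2-simplices (6): ABE, ABF, AEF, BDE, BDF, DEF

so the chain groups are C_0 ≅ Z^5, C_1 ≅ Z^9, C_2 ≅ Z^6.

The boundary map ∂_1: C_1 → C_0 is given by ∂[p,q] = [q] − [p]. For instance
  ∂DF = F − D.
This gives a 5×9 integer matrix of rank 4; reducing to Smith normal form yields diagonal entries (1,1,1,1).

The boundary map ∂_2: C_2 → C_1 sends each 2-simplex [p,q,r] to [q,r] − [p,r] + [p,q]. For instance
  ∂DEF = EF − DF + DE,
  ∂BDF = DF − BF + BD.
The resulting 9×6 matrix has rank 5, and its Smith normal form has invariant factors (1,1,1,1,1).

Reading off H_k = ker ∂_k / im ∂_{k+1}:

  H_0: rank C_0 − rank ∂_1 = 5 − 4 = 1, and the invariant factors of ∂_1 are all 1, so H_0 ≅ Z.

H_0 ≅ Z.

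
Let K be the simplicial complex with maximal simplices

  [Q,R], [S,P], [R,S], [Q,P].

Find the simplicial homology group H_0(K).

We work with the vertex ordering P < Q < R < S. The simplices of K, each written with vertices in increasing order, are:

  0-simplices (4): P, Q, R, S
  1-simplices (4): PQ, PS, QR, RS

giving chain groups C_0 ≅ Z^4, C_1 ≅ Z^4.

∂_1: C_1 → C_0 maps an edge to its endpoints' difference, ∂[p,q] = q − p. For instance
  ∂PS = S − P.
This gives a 4×4 integer matrix of rank 3; reducing to Smith normal form yields diagonal entries (1,1,1).

Computing H_k = (kernel of ∂_k) / (image of ∂_{k+1}):

  H_0: rank C_0 − rank ∂_1 = 4 − 3 = 1, and the invariant factors of ∂_1 are all 1, so H_0 = Z.

H_0 = Z.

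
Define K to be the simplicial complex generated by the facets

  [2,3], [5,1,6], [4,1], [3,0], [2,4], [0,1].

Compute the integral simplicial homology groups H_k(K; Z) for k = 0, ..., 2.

Order the vertices as 0 < 1 < 2 < 3 < 4 < 5 < 6. Listing each simplex with vertices in this order, K has dimension 2 with simplices:

  0-simplices (7): [0], [1], [2], [3], [4], [5], [6]
  1-simplices (8): [0,1], [0,3], [1,4], [1,5], [1,6], [2,3], [2,4], [5,6]
  2-simplices (1): [1,5,6]

so the chain groups are C_0 ≅ Z^7, C_1 ≅ Z^8, C_2 ≅ Z^1.

Boundary ∂_1: C_1 → C_0 maps an edge to its endpoints' difference, ∂[p,q] = q − p. For instance
  ∂[2,3] = [3] − [2].
This gives a 7×8 integer matrix of rank 6; reducing to Smith normal form yields diagonal entries (1,1,1,1,1,1).

The boundary map ∂_2: C_2 → C_1 sends each 2-simplex [p,q,r] to [q,r] − [p,r] + [p,q]. For instance
  ∂[1,5,6] = [5,6] − [1,6] + [1,5].
The resulting 8×1 matrix has rank 1, and its Smith normal form has invariant factors (1).

Reading off H_k = ker ∂_k / im ∂_{k+1}:

  H_0: rank C_0 − rank ∂_1 = 7 − 6 = 1, and the invariant factors of ∂_1 are all 1, so H_0 ≅ Z.
  H_1: rank ker ∂_1 − rank ∂_2 = (8 − 6) − 1 = 1, and the invariant factors of ∂_2 are all 1, so H_1 ≅ Z.
  H_2: rank ker ∂_2 − rank ∂_3 = (1 − 1) − 0 = 0, and there is no ∂_3, so H_2 ≅ 0.

H_0 ≅ Z,  H_1 ≅ Z,  H_2 = 0.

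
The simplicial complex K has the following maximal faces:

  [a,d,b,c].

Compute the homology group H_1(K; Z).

H_1 = 0.

Fix the vertex order a < b < c < d and write every simplex with vertices in increasing order. Then dim K = 3 and the simplices of K are:

  0-simplices (4): a, b, c, d
  1-simplices (6): ab, ac, ad, bc, bd, cd
  2-simplices (4): abc, abd, acd, bcd
  3-simplices (1): abcd

Hence C_0 ≅ Z^4, C_1 ≅ Z^6, C_2 ≅ Z^4, C_3 ≅ Z^1.

The boundary map ∂_1: C_1 → C_0 maps an edge to its endpoints' difference, ∂[p,q] = q − p. For instance
  ∂bc = c − b.
As a 4×6 matrix over Z this has rank 3, with invariant factors (1,1,1).

The boundary map ∂_2: C_2 → C_1 sends each 2-simplex [p,q,r] to [q,r] − [p,r] + [p,q]. For instance
  ∂bcd = cd − bd + bc,
  ∂acd = cd − ad + ac.
This gives a 6×4 integer matrix of rank 3; reducing to Smith normal form yields diagonal entries (1,1,1).

The boundary map ∂_3: C_3 → C_2 sends each 3-simplex σ to the alternating sum Σ_i (−1)^i (σ with its i-th vertex removed). For instance
  ∂abcd = bcd − acd + abd − abc.
This gives a 4×1 integer matrix of rank 1; reducing to Smith normal form yields diagonal entries (1).

From H_k ≅ ker(∂_k) / im(∂_{k+1}) we obtain:

  H_1: rank ker ∂_1 − rank ∂_2 = (6 − 3) − 3 = 0, and the invariant factors of ∂_2 are all 1, so H_1 = 0.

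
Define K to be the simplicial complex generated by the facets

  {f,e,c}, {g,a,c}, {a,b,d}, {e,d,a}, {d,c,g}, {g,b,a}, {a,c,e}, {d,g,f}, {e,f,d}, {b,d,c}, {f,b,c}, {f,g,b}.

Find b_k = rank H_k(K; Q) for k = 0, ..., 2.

K has 7 vertices, 18 edges, 12 triangles.
rank ∂_0 = 0, rank ∂_1 = 6 ⇒ b_0 = 7 − 0 − 6 = 1; all invariant factors of ∂_1 are 1 so no torsion. So H_0 ≅ Z.
rank ∂_1 = 6, rank ∂_2 = 12 ⇒ b_1 = 18 − 6 − 12 = 0; ∂_2 has invariant factor(s) [2] giving torsion. So H_1 ≅ Z_2.
rank ∂_2 = 12, rank ∂_3 = 0 ⇒ b_2 = 12 − 12 − 0 = 0. So H_2 ≅ 0.

b_0 = 1, b_1 = 0, b_2 = 0.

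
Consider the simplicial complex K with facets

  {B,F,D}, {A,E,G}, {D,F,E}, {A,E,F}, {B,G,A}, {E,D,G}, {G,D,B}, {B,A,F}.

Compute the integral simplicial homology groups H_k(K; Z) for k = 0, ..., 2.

H_0 ≅ Z,  H_1 = 0,  H_2 ≅ Z.

Take the total order A < B < D < E < F < G on the vertex set. Then K (dimension 2) consists of the simplices:

  0-simplices (6): A, B, D, E, F, G
  1-simplices (12): AB, AE, AF, AG, BD, BF, BG, DE, DF, DG, EF, EG
  2-simplices (8): ABF, ABG, AEF, AEG, BDF, BDG, DEF, DEG

Hence C_0 ≅ Z^6, C_1 ≅ Z^12, C_2 ≅ Z^8.

Boundary ∂_1: C_1 → C_0 sends each edge [p,q] (with p < q) to q − p.
As a 6×12 matrix over Z this has rank 5, with invariant factors (1,1,1,1,1).

Boundary ∂_2: C_2 → C_1 maps a triangle to the signed sum of its edges. For instance
  ∂AEF = EF − AF + AE,
  ∂AEG = EG − AG + AE.
As a 12×8 matrix over Z this has rank 7, with invariant factors (1,1,1,1,1,1,1).

From H_k ≅ ker(∂_k) / im(∂_{k+1}) we obtain:

  H_0: rank C_0 − rank ∂_1 = 6 − 5 = 1, and the invariant factors of ∂_1 are all 1, so H_0 = Z.
  H_1: rank ker ∂_1 − rank ∂_2 = (12 − 5) − 7 = 0, and the invariant factors of ∂_2 are all 1, so H_1 = 0.
  H_2: rank ker ∂_2 − rank ∂_3 = (8 − 7) − 0 = 1, and there is no ∂_3, so H_2 = Z.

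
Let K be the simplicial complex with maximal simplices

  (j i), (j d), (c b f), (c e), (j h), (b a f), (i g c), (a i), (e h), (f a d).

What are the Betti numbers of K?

b_0 = 1, b_1 = 3, b_2 = 0.

We work with the vertex ordering a < b < c < d < e < f < g < h < i < j. The simplices of K, each written with vertices in increasing order, are:

  0-simplices (10): a, b, c, d, e, f, g, h, i, j
  1-simplices (16): ab, ad, af, ai, bc, bf, ce, cf, cg, ci, df, dj, eh, gi, hj, ij
  2-simplices (4): abf, adf, bcf, cgi

Hence C_0 ≅ Z^10, C_1 ≅ Z^16, C_2 ≅ Z^4.

∂_1: C_1 → C_0 is given by ∂[p,q] = [q] − [p]. For instance
  ∂cg = g − c.
This gives a 10×16 integer matrix of rank 9; reducing to Smith normal form yields diagonal entries (1,1,1,1,1,1,1,1,1).

Boundary ∂_2: C_2 → C_1 maps a triangle to the signed sum of its edges. For instance
  ∂abf = bf − af + ab,
  ∂cgi = gi − ci + cg.
This gives a 16×4 integer matrix of rank 4; reducing to Smith normal form yields diagonal entries (1,1,1,1).

From H_k ≅ ker(∂_k) / im(∂_{k+1}) we obtain:

  H_0: rank C_0 − rank ∂_1 = 10 − 9 = 1, and the invariant factors of ∂_1 are all 1, so H_0 = Z.
  H_1: rank ker ∂_1 − rank ∂_2 = (16 − 9) − 4 = 3, and the invariant factors of ∂_2 are all 1, so H_1 = Z^3.
  H_2: rank ker ∂_2 − rank ∂_3 = (4 − 4) − 0 = 0, and there is no ∂_3, so H_2 = 0.

Hence the Betti numbers are b_0 = 1, b_1 = 3, b_2 = 0.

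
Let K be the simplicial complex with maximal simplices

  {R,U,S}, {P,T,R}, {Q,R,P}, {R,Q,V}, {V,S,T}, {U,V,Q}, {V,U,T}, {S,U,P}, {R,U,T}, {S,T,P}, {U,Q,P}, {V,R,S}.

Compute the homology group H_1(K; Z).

H_1 ≅ Z/2.

Take the total order P < Q < R < S < T < U < V on the vertex set. Then K (dimension 2) consists of the simplices:

  0-simplices (7): P, Q, R, S, T, U, V
  1-simplices (18): PQ, PR, PS, PT, PU, QR, QU, QV, RS, RT, RU, RV, ST, SU, SV, TU, TV, UV
  2-simplices (12): PQR, PQU, PRT, PST, PSU, QRV, QUV, RSU, RSV, RTU, STV, TUV

Hence C_0 ≅ Z^7, C_1 ≅ Z^18, C_2 ≅ Z^12.

The boundary map ∂_1: C_1 → C_0 sends each edge [p,q] (with p < q) to q − p. For instance
  ∂PT = T − P.
As a 7×18 matrix over Z this has rank 6, with invariant factors (1,1,1,1,1,1).

Boundary ∂_2: C_2 → C_1 maps a triangle to the signed sum of its edges. For instance
  ∂QRV = RV − QV + QR,
  ∂PQR = QR − PR + PQ.
The resulting 18×12 matrix has rank 12, and its Smith normal form has invariant factors (1,1,1,1,1,1,1,1,1,1,1,2).

Computing H_k = (kernel of ∂_k) / (image of ∂_{k+1}):

  H_1: rank ker ∂_1 − rank ∂_2 = (18 − 6) − 12 = 0, and ∂_2 has invariant factor 2 > 1, so H_1 = Z/2.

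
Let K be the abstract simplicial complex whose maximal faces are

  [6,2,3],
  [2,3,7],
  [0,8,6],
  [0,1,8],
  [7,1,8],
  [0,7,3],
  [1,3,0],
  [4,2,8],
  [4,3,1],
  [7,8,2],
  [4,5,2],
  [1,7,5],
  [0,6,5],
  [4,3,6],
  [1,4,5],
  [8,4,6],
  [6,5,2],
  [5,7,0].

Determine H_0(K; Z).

H_0 = Z.

We work with the vertex ordering 0 < 1 < 2 < 3 < 4 < 5 < 6 < 7 < 8. The simplices of K, each written with vertices in increasing order, are:

  0-simplices (9): [0], [1], [2], [3], [4], [5], [6], [7], [8]
  1-simplices (27): (27 of them)
  2-simplices (18): [0,1,3], [0,1,8], [0,3,7], [0,5,6], [0,5,7], [0,6,8], [1,3,4], [1,4,5], [1,5,7], [1,7,8], [2,3,6], [2,3,7], [2,4,5], [2,4,8], [2,5,6], [2,7,8], [3,4,6], [4,6,8]

Hence C_0 ≅ Z^9, C_1 ≅ Z^27, C_2 ≅ Z^18.

∂_1: C_1 → C_0 sends each edge [p,q] (with p < q) to q − p.
The resulting 9×27 matrix has rank 8, and its Smith normal form has invariant factors (1,1,1,1,1,1,1,1).

∂_2: C_2 → C_1 sends each 2-simplex [p,q,r] to [q,r] − [p,r] + [p,q]. For instance
  ∂[2,3,6] = [3,6] − [2,6] + [2,3],
  ∂[0,1,8] = [1,8] − [0,8] + [0,1].
As a 27×18 matrix over Z this has rank 18, with invariant factors (1,1,1,1,1,1,1,1,1,1,1,1,1,1,1,1,1,2).

Reading off H_k = ker ∂_k / im ∂_{k+1}:

  H_0: rank C_0 − rank ∂_1 = 9 − 8 = 1, and the invariant factors of ∂_1 are all 1, so H_0 ≅ Z.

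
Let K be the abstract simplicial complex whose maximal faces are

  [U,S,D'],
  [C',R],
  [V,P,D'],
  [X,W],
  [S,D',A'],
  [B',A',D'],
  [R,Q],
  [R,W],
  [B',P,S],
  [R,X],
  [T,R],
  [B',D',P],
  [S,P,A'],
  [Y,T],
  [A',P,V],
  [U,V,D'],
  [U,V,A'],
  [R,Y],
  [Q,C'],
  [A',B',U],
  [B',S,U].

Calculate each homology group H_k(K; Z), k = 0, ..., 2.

H_0 = Z^2,  H_1 = Z^3 ⊕ Z_2,  H_2 = 0.

Fix the vertex order P < Q < R < S < T < U < V < W < X < Y < A' < B' < C' < D' and write every simplex with vertices in increasing order. Then dim K = 2 and the simplices of K are:

  0-simplices (14): [P], [Q], [R], [S], [T], [U], [V], [W], [X], [Y], [A'], [B'], [C'], [D']
  1-simplices (27): (27 of them)
  2-simplices (12): [P,S,A'], [P,S,B'], [P,V,A'], [P,V,D'], [P,B',D'], [S,U,B'], [S,U,D'], [S,A',D'], [U,V,A'], [U,V,D'], [U,A',B'], [A',B',D']

Hence C_0 ≅ Z^14, C_1 ≅ Z^27, C_2 ≅ Z^12.

The boundary map ∂_1: C_1 → C_0 is given by ∂[p,q] = [q] − [p]. For instance
  ∂[U,A'] = [A'] − [U].
The 14×27 boundary matrix has rank 12 and Smith normal form diag(1,1,1,1,1,1,1,1,1,1,1,1).

Boundary ∂_2: C_2 → C_1 sends each 2-simplex [p,q,r] to [q,r] − [p,r] + [p,q]. For instance
  ∂[U,V,A'] = [V,A'] − [U,A'] + [U,V],
  ∂[P,S,A'] = [S,A'] − [P,A'] + [P,S].
This gives a 27×12 integer matrix of rank 12; reducing to Smith normal form yields diagonal entries (1,1,1,1,1,1,1,1,1,1,1,2).

Computing H_k = (kernel of ∂_k) / (image of ∂_{k+1}):

  H_0: rank C_0 − rank ∂_1 = 14 − 12 = 2, and the invariant factors of ∂_1 are all 1, so H_0 = Z^2.
  H_1: rank ker ∂_1 − rank ∂_2 = (27 − 12) − 12 = 3, and ∂_2 has invariant factor 2 > 1, so H_1 = Z^3 ⊕ Z_2.
  H_2: rank ker ∂_2 − rank ∂_3 = (12 − 12) − 0 = 0, and there is no ∂_3, so H_2 = 0.

As a check, the Euler characteristic is 14 − 27 + 12 = -1, which agrees with 2 − 3 + 0 = -1.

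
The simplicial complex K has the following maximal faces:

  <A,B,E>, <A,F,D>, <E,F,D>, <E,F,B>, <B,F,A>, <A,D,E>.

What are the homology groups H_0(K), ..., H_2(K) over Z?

K has 5 vertices, 9 edges, 6 triangles.
rank ∂_0 = 0, rank ∂_1 = 4 ⇒ b_0 = 5 − 0 − 4 = 1; all invariant factors of ∂_1 are 1 so no torsion. So H_0 = Z.
rank ∂_1 = 4, rank ∂_2 = 5 ⇒ b_1 = 9 − 4 − 5 = 0; all invariant factors of ∂_2 are 1 so no torsion. So H_1 = 0.
rank ∂_2 = 5, rank ∂_3 = 0 ⇒ b_2 = 6 − 5 − 0 = 1. So H_2 = Z.

H_0 ≅ Z,  H_1 = 0,  H_2 ≅ Z.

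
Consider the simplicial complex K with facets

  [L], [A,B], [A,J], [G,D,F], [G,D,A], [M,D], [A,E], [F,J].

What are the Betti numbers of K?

We work with the vertex ordering A < B < D < E < F < G < J < L < M. The simplices of K, each written with vertices in increasing order, are:

  0-simplices (9): A, B, D, E, F, G, J, L, M
  1-simplices (10): AB, AD, AE, AG, AJ, DF, DG, DM, FG, FJ
  2-simplices (2): ADG, DFG

Hence C_0 ≅ Z^9, C_1 ≅ Z^10, C_2 ≅ Z^2.

Boundary ∂_1: C_1 → C_0 sends each edge [p,q] (with p < q) to q − p. For instance
  ∂AE = E − A.
The 9×10 boundary matrix has rank 7 and Smith normal form diag(1,1,1,1,1,1,1).

The boundary map ∂_2: C_2 → C_1 acts by ∂[p,q,r] = [q,r] − [p,r] + [p,q]. For instance
  ∂ADG = DG − AG + AD,
  ∂DFG = FG − DG + DF.
The 10×2 boundary matrix has rank 2 and Smith normal form diag(1,1).

Reading off H_k = ker ∂_k / im ∂_{k+1}:

  H_0: rank C_0 − rank ∂_1 = 9 − 7 = 2, and the invariant factors of ∂_1 are all 1, so H_0 = Z^2.
  H_1: rank ker ∂_1 − rank ∂_2 = (10 − 7) − 2 = 1, and the invariant factors of ∂_2 are all 1, so H_1 = Z.
  H_2: rank ker ∂_2 − rank ∂_3 = (2 − 2) − 0 = 0, and there is no ∂_3, so H_2 = 0.

As a check, the Euler characteristic is 9 − 10 + 2 = 1, which agrees with 2 − 1 + 0 = 1.

Hence the Betti numbers are b_0 = 2, b_1 = 1, b_2 = 0.

b_0 = 2, b_1 = 1, b_2 = 0.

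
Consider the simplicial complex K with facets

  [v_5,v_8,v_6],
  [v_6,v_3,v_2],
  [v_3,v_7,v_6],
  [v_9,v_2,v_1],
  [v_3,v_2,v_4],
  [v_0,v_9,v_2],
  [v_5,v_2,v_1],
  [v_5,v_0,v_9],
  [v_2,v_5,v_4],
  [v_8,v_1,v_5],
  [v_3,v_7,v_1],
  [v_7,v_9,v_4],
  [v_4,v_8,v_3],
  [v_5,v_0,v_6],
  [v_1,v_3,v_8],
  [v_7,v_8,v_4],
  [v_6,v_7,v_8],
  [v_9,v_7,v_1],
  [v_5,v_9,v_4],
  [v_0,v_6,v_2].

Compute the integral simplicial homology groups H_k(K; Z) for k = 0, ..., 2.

H_0 ≅ Z,  H_1 ≅ Z ⊕ Z/2Z,  H_2 = 0.

Order the vertices as v_0 < v_1 < v_2 < v_3 < v_4 < v_5 < v_6 < v_7 < v_8 < v_9. Listing each simplex with vertices in this order, K has dimension 2 with simplices:

  0-simplices (10): [v_0], [v_1], [v_2], [v_3], [v_4], [v_5], [v_6], [v_7], [v_8], [v_9]
  1-simplices (30): (30 of them)
  2-simplices (20): (20 of them)

giving chain groups C_0 ≅ Z^10, C_1 ≅ Z^30, C_2 ≅ Z^20.

∂_1: C_1 → C_0 maps an edge to its endpoints' difference, ∂[p,q] = q − p.
This gives a 10×30 integer matrix of rank 9; reducing to Smith normal form yields diagonal entries (1,1,1,1,1,1,1,1,1).

The boundary map ∂_2: C_2 → C_1 maps a triangle to the signed sum of its edges. For instance
  ∂[v_4,v_5,v_9] = [v_5,v_9] − [v_4,v_9] + [v_4,v_5],
  ∂[v_0,v_5,v_9] = [v_5,v_9] − [v_0,v_9] + [v_0,v_5].
The resulting 30×20 matrix has rank 20, and its Smith normal form has invariant factors (1,1,1,1,1,1,1,1,1,1,1,1,1,1,1,1,1,1,1,2).

From H_k ≅ ker(∂_k) / im(∂_{k+1}) we obtain:

  H_0: rank C_0 − rank ∂_1 = 10 − 9 = 1, and the invariant factors of ∂_1 are all 1, so H_0 ≅ Z.
  H_1: rank ker ∂_1 − rank ∂_2 = (30 − 9) − 20 = 1, and ∂_2 has invariant factor 2 > 1, so H_1 ≅ Z ⊕ Z/2Z.
  H_2: rank ker ∂_2 − rank ∂_3 = (20 − 20) − 0 = 0, and there is no ∂_3, so H_2 ≅ 0.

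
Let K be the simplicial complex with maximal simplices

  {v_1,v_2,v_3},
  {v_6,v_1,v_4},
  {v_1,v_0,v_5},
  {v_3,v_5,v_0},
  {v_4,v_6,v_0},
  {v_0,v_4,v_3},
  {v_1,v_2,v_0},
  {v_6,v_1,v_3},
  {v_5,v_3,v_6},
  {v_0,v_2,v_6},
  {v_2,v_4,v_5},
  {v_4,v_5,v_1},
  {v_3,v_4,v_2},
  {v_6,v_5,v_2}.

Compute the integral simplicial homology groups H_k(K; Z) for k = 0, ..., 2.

Take the total order v_0 < v_1 < v_2 < v_3 < v_4 < v_5 < v_6 on the vertex set. Then K (dimension 2) consists of the simplices:

  0-simplices (7): [v_0], [v_1], [v_2], [v_3], [v_4], [v_5], [v_6]
  1-simplices (21): (21 of them)
  2-simplices (14): (14 of them)

so the chain groups are C_0 ≅ Z^7, C_1 ≅ Z^21, C_2 ≅ Z^14.

The boundary map ∂_1: C_1 → C_0 is given by ∂[p,q] = [q] − [p].
As a 7×21 matrix over Z this has rank 6, with invariant factors (1,1,1,1,1,1).

∂_2: C_2 → C_1 sends each 2-simplex [p,q,r] to [q,r] − [p,r] + [p,q]. For instance
  ∂[v_0,v_2,v_6] = [v_2,v_6] − [v_0,v_6] + [v_0,v_2],
  ∂[v_1,v_4,v_5] = [v_4,v_5] − [v_1,v_5] + [v_1,v_4].
This gives a 21×14 integer matrix of rank 13; reducing to Smith normal form yields diagonal entries (1,1,1,1,1,1,1,1,1,1,1,1,1).

Now H_k = ker ∂_k / im ∂_{k+1}, so:

  H_0: rank C_0 − rank ∂_1 = 7 − 6 = 1, and the invariant factors of ∂_1 are all 1, so H_0 ≅ Z.
  H_1: rank ker ∂_1 − rank ∂_2 = (21 − 6) − 13 = 2, and the invariant factors of ∂_2 are all 1, so H_1 ≅ Z^2.
  H_2: rank ker ∂_2 − rank ∂_3 = (14 − 13) − 0 = 1, and there is no ∂_3, so H_2 ≅ Z.

H_0 = Z,  H_1 = Z^2,  H_2 = Z.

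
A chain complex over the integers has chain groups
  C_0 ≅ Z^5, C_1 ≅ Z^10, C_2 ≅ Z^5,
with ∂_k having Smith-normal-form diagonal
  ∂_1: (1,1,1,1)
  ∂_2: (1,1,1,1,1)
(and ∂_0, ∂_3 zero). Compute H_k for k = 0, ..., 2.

H_0: b_0 = 5 − 0 − 4 = 1; torsion from ∂_1 factors > 1: none. So H_0 ≅ Z.
H_1: b_1 = 10 − 4 − 5 = 1; torsion from ∂_2 factors > 1: none. So H_1 ≅ Z.
H_2: b_2 = 5 − 5 − 0 = 0; torsion from ∂_3 factors > 1: none. So H_2 ≅ 0.

H_0 ≅ Z,  H_1 ≅ Z,  H_2 = 0.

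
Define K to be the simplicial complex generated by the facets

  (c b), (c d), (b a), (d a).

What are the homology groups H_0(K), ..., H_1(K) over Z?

Fix the vertex order a < b < c < d and write every simplex with vertices in increasing order. Then dim K = 1 and the simplices of K are:

  0-simplices (4): a, b, c, d
  1-simplices (4): ab, ad, bc, cd

Hence C_0 ≅ Z^4, C_1 ≅ Z^4.

∂_1: C_1 → C_0 sends each edge [p,q] (with p < q) to q − p. For instance
  ∂bc = c − b.
The 4×4 boundary matrix has rank 3 and Smith normal form diag(1,1,1).

Computing H_k = (kernel of ∂_k) / (image of ∂_{k+1}):

  H_0: rank C_0 − rank ∂_1 = 4 − 3 = 1, and the invariant factors of ∂_1 are all 1, so H_0 ≅ Z.
  H_1: rank ker ∂_1 − rank ∂_2 = (4 − 3) − 0 = 1, and there is no ∂_2, so H_1 ≅ Z.

(K is a triangulation of the circle S^1.)

H_0 ≅ Z,  H_1 ≅ Z.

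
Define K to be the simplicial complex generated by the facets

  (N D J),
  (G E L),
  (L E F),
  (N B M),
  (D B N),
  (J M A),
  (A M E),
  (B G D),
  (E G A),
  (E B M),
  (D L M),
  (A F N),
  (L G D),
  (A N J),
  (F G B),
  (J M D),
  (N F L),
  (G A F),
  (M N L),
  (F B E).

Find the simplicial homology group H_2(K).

Take the total order A < B < D < E < F < G < J < L < M < N on the vertex set. Then K (dimension 2) consists of the simplices:

  0-simplices (10): A, B, D, E, F, G, J, L, M, N
  1-simplices (30): AE, AF, AG, AJ, AM, AN, BD, BE, BF, BG, BM, BN, DG, DJ, DL, DM, DN, EF, EG, EL, EM, FG, FL, FN, GL, JM, JN, LM, LN, MN
  2-simplices (20): AEG, AEM, AFG, AFN, AJM, AJN, BDG, BDN, BEF, BEM, BFG, BMN, DGL, DJM, DJN, DLM, EFL, EGL, FLN, LMN

giving chain groups C_0 ≅ Z^10, C_1 ≅ Z^30, C_2 ≅ Z^20.

The boundary map ∂_1: C_1 → C_0 sends each edge [p,q] (with p < q) to q − p. For instance
  ∂BN = N − B.
The 10×30 boundary matrix has rank 9 and Smith normal form diag(1,1,1,1,1,1,1,1,1).

∂_2: C_2 → C_1 sends each 2-simplex [p,q,r] to [q,r] − [p,r] + [p,q]. For instance
  ∂AFN = FN − AN + AF,
  ∂FLN = LN − FN + FL.
As a 30×20 matrix over Z this has rank 20, with invariant factors (1,1,1,1,1,1,1,1,1,1,1,1,1,1,1,1,1,1,1,2).

Computing H_k = (kernel of ∂_k) / (image of ∂_{k+1}):

  H_2: rank ker ∂_2 − rank ∂_3 = (20 − 20) − 0 = 0, and there is no ∂_3, so H_2 = 0.

H_2 = 0.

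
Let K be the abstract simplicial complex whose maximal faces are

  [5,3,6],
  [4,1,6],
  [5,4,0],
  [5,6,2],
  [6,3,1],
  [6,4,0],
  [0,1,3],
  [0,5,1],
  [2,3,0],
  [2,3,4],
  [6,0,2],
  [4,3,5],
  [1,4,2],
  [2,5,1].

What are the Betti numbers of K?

Order the vertices as 0 < 1 < 2 < 3 < 4 < 5 < 6. Listing each simplex with vertices in this order, K has dimension 2 with simplices:

  0-simplices (7): [0], [1], [2], [3], [4], [5], [6]
  1-simplices (21): [0,1], [0,2], [0,3], [0,4], [0,5], [0,6], [1,2], [1,3], [1,4], [1,5], [1,6], [2,3], [2,4], [2,5], [2,6], [3,4], [3,5], [3,6], [4,5], [4,6], [5,6]
  2-simplices (14): [0,1,3], [0,1,5], [0,2,3], [0,2,6], [0,4,5], [0,4,6], [1,2,4], [1,2,5], [1,3,6], [1,4,6], [2,3,4], [2,5,6], [3,4,5], [3,5,6]

giving chain groups C_0 ≅ Z^7, C_1 ≅ Z^21, C_2 ≅ Z^14.

∂_1: C_1 → C_0 maps an edge to its endpoints' difference, ∂[p,q] = q − p. For instance
  ∂[2,6] = [6] − [2].
This gives a 7×21 integer matrix of rank 6; reducing to Smith normal form yields diagonal entries (1,1,1,1,1,1).

Boundary ∂_2: C_2 → C_1 acts by ∂[p,q,r] = [q,r] − [p,r] + [p,q]. For instance
  ∂[1,3,6] = [3,6] − [1,6] + [1,3],
  ∂[1,4,6] = [4,6] − [1,6] + [1,4].
As a 21×14 matrix over Z this has rank 13, with invariant factors (1,1,1,1,1,1,1,1,1,1,1,1,1).

Now H_k = ker ∂_k / im ∂_{k+1}, so:

  H_0: rank C_0 − rank ∂_1 = 7 − 6 = 1, and the invariant factors of ∂_1 are all 1, so H_0 ≅ Z.
  H_1: rank ker ∂_1 − rank ∂_2 = (21 − 6) − 13 = 2, and the invariant factors of ∂_2 are all 1, so H_1 ≅ Z^2.
  H_2: rank ker ∂_2 − rank ∂_3 = (14 − 13) − 0 = 1, and there is no ∂_3, so H_2 ≅ Z.

As a check, the Euler characteristic is 7 − 21 + 14 = 0, which agrees with 1 − 2 + 1 = 0.

Hence the Betti numbers are b_0 = 1, b_1 = 2, b_2 = 1.

b_0 = 1, b_1 = 2, b_2 = 1.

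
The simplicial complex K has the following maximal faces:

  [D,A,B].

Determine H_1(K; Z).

H_1 ≅ 0.

Order the vertices as A < B < D. Listing each simplex with vertices in this order, K has dimension 2 with simplices:

  0-simplices (3): A, B, D
  1-simplices (3): AB, AD, BD
  2-simplices (1): ABD

Hence C_0 ≅ Z^3, C_1 ≅ Z^3, C_2 ≅ Z^1.

∂_1: C_1 → C_0 sends each edge [p,q] (with p < q) to q − p.
The resulting 3×3 matrix has rank 2, and its Smith normal form has invariant factors (1,1).

Boundary ∂_2: C_2 → C_1 sends each 2-simplex [p,q,r] to [q,r] − [p,r] + [p,q]. For instance
  ∂ABD = BD − AD + AB.
As a 3×1 matrix over Z this has rank 1, with invariant factors (1).

Reading off H_k = ker ∂_k / im ∂_{k+1}:

  H_1: rank ker ∂_1 − rank ∂_2 = (3 − 2) − 1 = 0, and the invariant factors of ∂_2 are all 1, so H_1 ≅ 0.

(K is a triangulation of the 2-simplex.)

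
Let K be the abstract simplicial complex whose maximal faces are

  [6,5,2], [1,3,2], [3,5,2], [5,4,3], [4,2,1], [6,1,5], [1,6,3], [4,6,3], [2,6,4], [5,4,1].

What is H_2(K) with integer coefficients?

We work with the vertex ordering 1 < 2 < 3 < 4 < 5 < 6. The simplices of K, each written with vertices in increasing order, are:

  0-simplices (6): [1], [2], [3], [4], [5], [6]
  1-simplices (15): [1,2], [1,3], [1,4], [1,5], [1,6], [2,3], [2,4], [2,5], [2,6], [3,4], [3,5], [3,6], [4,5], [4,6], [5,6]
  2-simplices (10): [1,2,3], [1,2,4], [1,3,6], [1,4,5], [1,5,6], [2,3,5], [2,4,6], [2,5,6], [3,4,5], [3,4,6]

so the chain groups are C_0 ≅ Z^6, C_1 ≅ Z^15, C_2 ≅ Z^10.

Boundary ∂_1: C_1 → C_0 is given by ∂[p,q] = [q] − [p]. For instance
  ∂[1,3] = [3] − [1].
The 6×15 boundary matrix has rank 5 and Smith normal form diag(1,1,1,1,1).

The boundary map ∂_2: C_2 → C_1 sends each 2-simplex [p,q,r] to [q,r] − [p,r] + [p,q]. For instance
  ∂[1,5,6] = [5,6] − [1,6] + [1,5],
  ∂[3,4,6] = [4,6] − [3,6] + [3,4].
As a 15×10 matrix over Z this has rank 10, with invariant factors (1,1,1,1,1,1,1,1,1,2).

Computing H_k = (kernel of ∂_k) / (image of ∂_{k+1}):

  H_2: rank ker ∂_2 − rank ∂_3 = (10 − 10) − 0 = 0, and there is no ∂_3, so H_2 = 0.

H_2 ≅ 0.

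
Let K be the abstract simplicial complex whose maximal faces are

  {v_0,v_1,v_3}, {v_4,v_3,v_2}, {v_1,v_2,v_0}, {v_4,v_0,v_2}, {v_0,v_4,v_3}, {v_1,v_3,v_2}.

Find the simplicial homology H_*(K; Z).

H_0 ≅ Z,  H_1 = 0,  H_2 ≅ Z.

We work with the vertex ordering v_0 < v_1 < v_2 < v_3 < v_4. The simplices of K, each written with vertices in increasing order, are:

  0-simplices (5): [v_0], [v_1], [v_2], [v_3], [v_4]
  1-simplices (9): [v_0,v_1], [v_0,v_2], [v_0,v_3], [v_0,v_4], [v_1,v_2], [v_1,v_3], [v_2,v_3], [v_2,v_4], [v_3,v_4]
  2-simplices (6): [v_0,v_1,v_2], [v_0,v_1,v_3], [v_0,v_2,v_4], [v_0,v_3,v_4], [v_1,v_2,v_3], [v_2,v_3,v_4]

Hence C_0 ≅ Z^5, C_1 ≅ Z^9, C_2 ≅ Z^6.

Boundary ∂_1: C_1 → C_0 maps an edge to its endpoints' difference, ∂[p,q] = q − p. For instance
  ∂[v_1,v_3] = [v_3] − [v_1].
This gives a 5×9 integer matrix of rank 4; reducing to Smith normal form yields diagonal entries (1,1,1,1).

Boundary ∂_2: C_2 → C_1 acts by ∂[p,q,r] = [q,r] − [p,r] + [p,q]. For instance
  ∂[v_0,v_1,v_3] = [v_1,v_3] − [v_0,v_3] + [v_0,v_1],
  ∂[v_0,v_3,v_4] = [v_3,v_4] − [v_0,v_4] + [v_0,v_3].
This gives a 9×6 integer matrix of rank 5; reducing to Smith normal form yields diagonal entries (1,1,1,1,1).

Reading off H_k = ker ∂_k / im ∂_{k+1}:

  H_0: rank C_0 − rank ∂_1 = 5 − 4 = 1, and the invariant factors of ∂_1 are all 1, so H_0 = Z.
  H_1: rank ker ∂_1 − rank ∂_2 = (9 − 4) − 5 = 0, and the invariant factors of ∂_2 are all 1, so H_1 = 0.
  H_2: rank ker ∂_2 − rank ∂_3 = (6 − 5) − 0 = 1, and there is no ∂_3, so H_2 = Z.

As a check, the Euler characteristic is 5 − 9 + 6 = 2, which agrees with 1 − 0 + 1 = 2.
(K is a triangulation of the 2-sphere S^2.)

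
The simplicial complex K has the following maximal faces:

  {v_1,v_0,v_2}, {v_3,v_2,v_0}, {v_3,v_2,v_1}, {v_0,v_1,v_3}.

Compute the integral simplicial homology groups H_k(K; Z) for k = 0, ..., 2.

Fix the vertex order v_0 < v_1 < v_2 < v_3 and write every simplex with vertices in increasing order. Then dim K = 2 and the simplices of K are:

  0-simplices (4): [v_0], [v_1], [v_2], [v_3]
  1-simplices (6): [v_0,v_1], [v_0,v_2], [v_0,v_3], [v_1,v_2], [v_1,v_3], [v_2,v_3]
  2-simplices (4): [v_0,v_1,v_2], [v_0,v_1,v_3], [v_0,v_2,v_3], [v_1,v_2,v_3]

so the chain groups are C_0 ≅ Z^4, C_1 ≅ Z^6, C_2 ≅ Z^4.

Boundary ∂_1: C_1 → C_0 is given by ∂[p,q] = [q] − [p]. For instance
  ∂[v_0,v_2] = [v_2] − [v_0].
The 4×6 boundary matrix has rank 3 and Smith normal form diag(1,1,1).

The boundary map ∂_2: C_2 → C_1 maps a triangle to the signed sum of its edges. For instance
  ∂[v_0,v_1,v_2] = [v_1,v_2] − [v_0,v_2] + [v_0,v_1],
  ∂[v_0,v_1,v_3] = [v_1,v_3] − [v_0,v_3] + [v_0,v_1].
The 6×4 boundary matrix has rank 3 and Smith normal form diag(1,1,1).

From H_k ≅ ker(∂_k) / im(∂_{k+1}) we obtain:

  H_0: rank C_0 − rank ∂_1 = 4 − 3 = 1, and the invariant factors of ∂_1 are all 1, so H_0 ≅ Z.
  H_1: rank ker ∂_1 − rank ∂_2 = (6 − 3) − 3 = 0, and the invariant factors of ∂_2 are all 1, so H_1 ≅ 0.
  H_2: rank ker ∂_2 − rank ∂_3 = (4 − 3) − 0 = 1, and there is no ∂_3, so H_2 ≅ Z.

As a check, the Euler characteristic is 4 − 6 + 4 = 2, which agrees with 1 − 0 + 1 = 2.

H_0 = Z,  H_1 = 0,  H_2 = Z.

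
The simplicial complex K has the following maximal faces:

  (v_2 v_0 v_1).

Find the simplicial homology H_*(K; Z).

Take the total order v_0 < v_1 < v_2 on the vertex set. Then K (dimension 2) consists of the simplices:

  0-simplices (3): [v_0], [v_1], [v_2]
  1-simplices (3): [v_0,v_1], [v_0,v_2], [v_1,v_2]
  2-simplices (1): [v_0,v_1,v_2]

so the chain groups are C_0 ≅ Z^3, C_1 ≅ Z^3, C_2 ≅ Z^1.

Boundary ∂_1: C_1 → C_0 maps an edge to its endpoints' difference, ∂[p,q] = q − p.
The 3×3 boundary matrix has rank 2 and Smith normal form diag(1,1).

∂_2: C_2 → C_1 maps a triangle to the signed sum of its edges. For instance
  ∂[v_0,v_1,v_2] = [v_1,v_2] − [v_0,v_2] + [v_0,v_1].
As a 3×1 matrix over Z this has rank 1, with invariant factors (1).

Computing H_k = (kernel of ∂_k) / (image of ∂_{k+1}):

  H_0: rank C_0 − rank ∂_1 = 3 − 2 = 1, and the invariant factors of ∂_1 are all 1, so H_0 ≅ Z.
  H_1: rank ker ∂_1 − rank ∂_2 = (3 − 2) − 1 = 0, and the invariant factors of ∂_2 are all 1, so H_1 ≅ 0.
  H_2: rank ker ∂_2 − rank ∂_3 = (1 − 1) − 0 = 0, and there is no ∂_3, so H_2 ≅ 0.

H_0 ≅ Z,  H_1 = 0,  H_2 = 0.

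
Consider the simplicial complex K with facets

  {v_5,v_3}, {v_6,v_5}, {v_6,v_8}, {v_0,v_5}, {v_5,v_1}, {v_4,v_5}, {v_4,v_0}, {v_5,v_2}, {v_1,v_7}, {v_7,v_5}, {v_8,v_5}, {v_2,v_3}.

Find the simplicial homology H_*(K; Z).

H_0 ≅ Z,  H_1 ≅ Z^4.

K has 9 vertices, 12 edges.
rank ∂_0 = 0, rank ∂_1 = 8 ⇒ b_0 = 9 − 0 − 8 = 1; all invariant factors of ∂_1 are 1 so no torsion. So H_0 = Z.
rank ∂_1 = 8, rank ∂_2 = 0 ⇒ b_1 = 12 − 8 − 0 = 4. So H_1 = Z^4.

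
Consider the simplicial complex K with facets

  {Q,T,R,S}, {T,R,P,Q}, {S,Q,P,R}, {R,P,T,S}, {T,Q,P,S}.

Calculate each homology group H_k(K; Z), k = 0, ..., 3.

H_0 ≅ Z,  H_1 = 0,  H_2 = 0,  H_3 ≅ Z.

Fix the vertex order P < Q < R < S < T and write every simplex with vertices in increasing order. Then dim K = 3 and the simplices of K are:

  0-simplices (5): P, Q, R, S, T
  1-simplices (10): PQ, PR, PS, PT, QR, QS, QT, RS, RT, ST
  2-simplices (10): PQR, PQS, PQT, PRS, PRT, PST, QRS, QRT, QST, RST
  3-simplices (5): PQRS, PQRT, PQST, PRST, QRST

so the chain groups are C_0 ≅ Z^5, C_1 ≅ Z^10, C_2 ≅ Z^10, C_3 ≅ Z^5.

The boundary map ∂_1: C_1 → C_0 is given by ∂[p,q] = [q] − [p]. For instance
  ∂QR = R − Q.
The 5×10 boundary matrix has rank 4 and Smith normal form diag(1,1,1,1).

The boundary map ∂_2: C_2 → C_1 sends each 2-simplex [p,q,r] to [q,r] − [p,r] + [p,q]. For instance
  ∂PQT = QT − PT + PQ,
  ∂QST = ST − QT + QS.
As a 10×10 matrix over Z this has rank 6, with invariant factors (1,1,1,1,1,1).

Boundary ∂_3: C_3 → C_2 sends each 3-simplex σ to the alternating sum Σ_i (−1)^i (σ with its i-th vertex removed). For instance
  ∂PQST = QST − PST + PQT − PQS,
  ∂PQRT = QRT − PRT + PQT − PQR.
As a 10×5 matrix over Z this has rank 4, with invariant factors (1,1,1,1).

Computing H_k = (kernel of ∂_k) / (image of ∂_{k+1}):

  H_0: rank C_0 − rank ∂_1 = 5 − 4 = 1, and the invariant factors of ∂_1 are all 1, so H_0 ≅ Z.
  H_1: rank ker ∂_1 − rank ∂_2 = (10 − 4) − 6 = 0, and the invariant factors of ∂_2 are all 1, so H_1 ≅ 0.
  H_2: rank ker ∂_2 − rank ∂_3 = (10 − 6) − 4 = 0, and the invariant factors of ∂_3 are all 1, so H_2 ≅ 0.
  H_3: rank ker ∂_3 − rank ∂_4 = (5 − 4) − 0 = 1, and there is no ∂_4, so H_3 ≅ Z.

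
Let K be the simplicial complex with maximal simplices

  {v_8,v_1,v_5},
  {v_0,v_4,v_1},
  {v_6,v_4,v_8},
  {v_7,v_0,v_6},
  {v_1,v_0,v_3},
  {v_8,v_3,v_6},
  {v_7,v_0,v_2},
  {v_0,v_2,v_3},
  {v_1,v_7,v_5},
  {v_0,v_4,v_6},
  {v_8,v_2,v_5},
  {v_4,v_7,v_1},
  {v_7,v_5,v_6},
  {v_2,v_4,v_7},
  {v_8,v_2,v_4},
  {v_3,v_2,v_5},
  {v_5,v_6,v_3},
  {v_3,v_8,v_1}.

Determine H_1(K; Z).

H_1 ≅ Z ⊕ Z/2.

Order the vertices as v_0 < v_1 < v_2 < v_3 < v_4 < v_5 < v_6 < v_7 < v_8. Listing each simplex with vertices in this order, K has dimension 2 with simplices:

  0-simplices (9): [v_0], [v_1], [v_2], [v_3], [v_4], [v_5], [v_6], [v_7], [v_8]
  1-simplices (27): (27 of them)
  2-simplices (18): (18 of them)

so the chain groups are C_0 ≅ Z^9, C_1 ≅ Z^27, C_2 ≅ Z^18.

The boundary map ∂_1: C_1 → C_0 sends each edge [p,q] (with p < q) to q − p. For instance
  ∂[v_1,v_4] = [v_4] − [v_1].
The 9×27 boundary matrix has rank 8 and Smith normal form diag(1,1,1,1,1,1,1,1).

∂_2: C_2 → C_1 maps a triangle to the signed sum of its edges. For instance
  ∂[v_0,v_6,v_7] = [v_6,v_7] − [v_0,v_7] + [v_0,v_6],
  ∂[v_1,v_5,v_8] = [v_5,v_8] − [v_1,v_8] + [v_1,v_5].
The resulting 27×18 matrix has rank 18, and its Smith normal form has invariant factors (1,1,1,1,1,1,1,1,1,1,1,1,1,1,1,1,1,2).

Now H_k = ker ∂_k / im ∂_{k+1}, so:

  H_1: rank ker ∂_1 − rank ∂_2 = (27 − 8) − 18 = 1, and ∂_2 has invariant factor 2 > 1, so H_1 ≅ Z ⊕ Z/2.

(K is a triangulation of the Klein bottle.)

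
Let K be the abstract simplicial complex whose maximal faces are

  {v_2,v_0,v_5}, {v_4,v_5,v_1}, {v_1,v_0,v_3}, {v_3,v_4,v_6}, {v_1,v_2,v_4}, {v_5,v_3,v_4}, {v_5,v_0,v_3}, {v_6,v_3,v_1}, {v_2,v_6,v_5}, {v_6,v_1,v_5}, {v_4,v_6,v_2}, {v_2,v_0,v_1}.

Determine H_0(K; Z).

Take the total order v_0 < v_1 < v_2 < v_3 < v_4 < v_5 < v_6 on the vertex set. Then K (dimension 2) consists of the simplices:

  0-simplices (7): [v_0], [v_1], [v_2], [v_3], [v_4], [v_5], [v_6]
  1-simplices (18): (18 of them)
  2-simplices (12): (12 of them)

Hence C_0 ≅ Z^7, C_1 ≅ Z^18, C_2 ≅ Z^12.

The boundary map ∂_1: C_1 → C_0 is given by ∂[p,q] = [q] − [p]. For instance
  ∂[v_2,v_4] = [v_4] − [v_2].
The resulting 7×18 matrix has rank 6, and its Smith normal form has invariant factors (1,1,1,1,1,1).

The boundary map ∂_2: C_2 → C_1 maps a triangle to the signed sum of its edges. For instance
  ∂[v_3,v_4,v_5] = [v_4,v_5] − [v_3,v_5] + [v_3,v_4],
  ∂[v_2,v_5,v_6] = [v_5,v_6] − [v_2,v_6] + [v_2,v_5].
The 18×12 boundary matrix has rank 12 and Smith normal form diag(1,1,1,1,1,1,1,1,1,1,1,2).

Now H_k = ker ∂_k / im ∂_{k+1}, so:

  H_0: rank C_0 − rank ∂_1 = 7 − 6 = 1, and the invariant factors of ∂_1 are all 1, so H_0 = Z.

H_0 ≅ Z.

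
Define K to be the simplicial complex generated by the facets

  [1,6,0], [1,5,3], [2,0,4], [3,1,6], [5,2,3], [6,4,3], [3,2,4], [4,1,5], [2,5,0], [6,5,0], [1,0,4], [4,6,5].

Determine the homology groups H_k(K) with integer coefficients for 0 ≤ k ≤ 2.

Fix the vertex order 0 < 1 < 2 < 3 < 4 < 5 < 6 and write every simplex with vertices in increasing order. Then dim K = 2 and the simplices of K are:

  0-simplices (7): [0], [1], [2], [3], [4], [5], [6]
  1-simplices (18): [0,1], [0,2], [0,4], [0,5], [0,6], [1,3], [1,4], [1,5], [1,6], [2,3], [2,4], [2,5], [3,4], [3,5], [3,6], [4,5], [4,6], [5,6]
  2-simplices (12): [0,1,4], [0,1,6], [0,2,4], [0,2,5], [0,5,6], [1,3,5], [1,3,6], [1,4,5], [2,3,4], [2,3,5], [3,4,6], [4,5,6]

giving chain groups C_0 ≅ Z^7, C_1 ≅ Z^18, C_2 ≅ Z^12.

The boundary map ∂_1: C_1 → C_0 sends each edge [p,q] (with p < q) to q − p.
The 7×18 boundary matrix has rank 6 and Smith normal form diag(1,1,1,1,1,1).

The boundary map ∂_2: C_2 → C_1 sends each 2-simplex [p,q,r] to [q,r] − [p,r] + [p,q]. For instance
  ∂[0,2,5] = [2,5] − [0,5] + [0,2],
  ∂[2,3,4] = [3,4] − [2,4] + [2,3].
The resulting 18×12 matrix has rank 12, and its Smith normal form has invariant factors (1,1,1,1,1,1,1,1,1,1,1,2).

Reading off H_k = ker ∂_k / im ∂_{k+1}:

  H_0: rank C_0 − rank ∂_1 = 7 − 6 = 1, and the invariant factors of ∂_1 are all 1, so H_0 = Z.
  H_1: rank ker ∂_1 − rank ∂_2 = (18 − 6) − 12 = 0, and ∂_2 has invariant factor 2 > 1, so H_1 = Z/2Z.
  H_2: rank ker ∂_2 − rank ∂_3 = (12 − 12) − 0 = 0, and there is no ∂_3, so H_2 = 0.

As a check, the Euler characteristic is 7 − 18 + 12 = 1, which agrees with 1 − 0 + 0 = 1.
(K is a triangulation of the real projective plane RP^2.)

H_0 ≅ Z,  H_1 ≅ Z/2Z,  H_2 = 0.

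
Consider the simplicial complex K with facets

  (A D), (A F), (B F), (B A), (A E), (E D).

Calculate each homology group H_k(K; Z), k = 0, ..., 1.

H_0 ≅ Z,  H_1 ≅ Z^2.

Take the total order A < B < D < E < F on the vertex set. Then K (dimension 1) consists of the simplices:

  0-simplices (5): A, B, D, E, F
  1-simplices (6): AB, AD, AE, AF, BF, DE

giving chain groups C_0 ≅ Z^5, C_1 ≅ Z^6.

∂_1: C_1 → C_0 maps an edge to its endpoints' difference, ∂[p,q] = q − p.
As a 5×6 matrix over Z this has rank 4, with invariant factors (1,1,1,1).

From H_k ≅ ker(∂_k) / im(∂_{k+1}) we obtain:

  H_0: rank C_0 − rank ∂_1 = 5 − 4 = 1, and the invariant factors of ∂_1 are all 1, so H_0 ≅ Z.
  H_1: rank ker ∂_1 − rank ∂_2 = (6 − 4) − 0 = 2, and there is no ∂_2, so H_1 ≅ Z^2.

(K is a triangulation of a wedge of 2 circles.)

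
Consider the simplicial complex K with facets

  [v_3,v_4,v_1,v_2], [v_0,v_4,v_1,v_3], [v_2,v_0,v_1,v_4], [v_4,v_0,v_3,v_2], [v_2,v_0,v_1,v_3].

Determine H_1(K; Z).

Take the total order v_0 < v_1 < v_2 < v_3 < v_4 on the vertex set. Then K (dimension 3) consists of the simplices:

  0-simplices (5): [v_0], [v_1], [v_2], [v_3], [v_4]
  1-simplices (10): [v_0,v_1], [v_0,v_2], [v_0,v_3], [v_0,v_4], [v_1,v_2], [v_1,v_3], [v_1,v_4], [v_2,v_3], [v_2,v_4], [v_3,v_4]
  2-simplices (10): [v_0,v_1,v_2], [v_0,v_1,v_3], [v_0,v_1,v_4], [v_0,v_2,v_3], [v_0,v_2,v_4], [v_0,v_3,v_4], [v_1,v_2,v_3], [v_1,v_2,v_4], [v_1,v_3,v_4], [v_2,v_3,v_4]
  3-simplices (5): [v_0,v_1,v_2,v_3], [v_0,v_1,v_2,v_4], [v_0,v_1,v_3,v_4], [v_0,v_2,v_3,v_4], [v_1,v_2,v_3,v_4]

giving chain groups C_0 ≅ Z^5, C_1 ≅ Z^10, C_2 ≅ Z^10, C_3 ≅ Z^5.

∂_1: C_1 → C_0 is given by ∂[p,q] = [q] − [p]. For instance
  ∂[v_0,v_1] = [v_1] − [v_0].
As a 5×10 matrix over Z this has rank 4, with invariant factors (1,1,1,1).

The boundary map ∂_2: C_2 → C_1 maps a triangle to the signed sum of its edges. For instance
  ∂[v_0,v_1,v_4] = [v_1,v_4] − [v_0,v_4] + [v_0,v_1],
  ∂[v_0,v_2,v_4] = [v_2,v_4] − [v_0,v_4] + [v_0,v_2].
The resulting 10×10 matrix has rank 6, and its Smith normal form has invariant factors (1,1,1,1,1,1).

The boundary map ∂_3: C_3 → C_2 sends each 3-simplex σ to the alternating sum Σ_i (−1)^i (σ with its i-th vertex removed). For instance
  ∂[v_0,v_2,v_3,v_4] = [v_2,v_3,v_4] − [v_0,v_3,v_4] + [v_0,v_2,v_4] − [v_0,v_2,v_3],
  ∂[v_0,v_1,v_2,v_4] = [v_1,v_2,v_4] − [v_0,v_2,v_4] + [v_0,v_1,v_4] − [v_0,v_1,v_2].
As a 10×5 matrix over Z this has rank 4, with invariant factors (1,1,1,1).

Computing H_k = (kernel of ∂_k) / (image of ∂_{k+1}):

  H_1: rank ker ∂_1 − rank ∂_2 = (10 − 4) − 6 = 0, and the invariant factors of ∂_2 are all 1, so H_1 ≅ 0.

(K is a triangulation of the 3-sphere S^3.)

H_1 ≅ 0.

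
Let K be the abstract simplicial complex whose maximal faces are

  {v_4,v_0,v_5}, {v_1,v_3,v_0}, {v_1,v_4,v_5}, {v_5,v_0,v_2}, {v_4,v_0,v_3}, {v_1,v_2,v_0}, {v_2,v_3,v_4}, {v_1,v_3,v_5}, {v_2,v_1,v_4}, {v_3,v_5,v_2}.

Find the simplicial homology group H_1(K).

H_1 ≅ Z/2.

K has 6 vertices, 15 edges, 10 triangles.
rank ∂_1 = 5, rank ∂_2 = 10 ⇒ b_1 = 15 − 5 − 10 = 0; ∂_2 has invariant factor(s) [2] giving torsion. So H_1 ≅ Z/2.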